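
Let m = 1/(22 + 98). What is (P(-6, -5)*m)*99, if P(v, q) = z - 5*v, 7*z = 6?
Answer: 891/35 ≈ 25.457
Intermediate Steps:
z = 6/7 (z = (⅐)*6 = 6/7 ≈ 0.85714)
P(v, q) = 6/7 - 5*v
m = 1/120 ≈ 0.0083333
(P(-6, -5)*m)*99 = ((6/7 - 5*(-6))*(1/120))*99 = ((6/7 + 30)*(1/120))*99 = ((216/7)*(1/120))*99 = (9/35)*99 = 891/35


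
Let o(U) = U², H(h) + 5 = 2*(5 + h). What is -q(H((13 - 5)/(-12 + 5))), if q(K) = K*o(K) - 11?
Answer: -3086/343 ≈ -8.9971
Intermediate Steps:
H(h) = 5 + 2*h (H(h) = -5 + 2*(5 + h) = -5 + (10 + 2*h) = 5 + 2*h)
q(K) = -11 + K³ (q(K) = K*K² - 11 = K³ - 11 = -11 + K³)
-q(H((13 - 5)/(-12 + 5))) = -(-11 + (5 + 2*((13 - 5)/(-12 + 5)))³) = -(-11 + (5 + 2*(8/(-7)))³) = -(-11 + (5 + 2*(8*(-⅐)))³) = -(-11 + (5 + 2*(-8/7))³) = -(-11 + (5 - 16/7)³) = -(-11 + (19/7)³) = -(-11 + 6859/343) = -1*3086/343 = -3086/343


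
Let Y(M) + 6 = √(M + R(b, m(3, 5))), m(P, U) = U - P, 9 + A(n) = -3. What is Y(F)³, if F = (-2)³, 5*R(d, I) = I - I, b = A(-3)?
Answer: -72 + 200*I*√2 ≈ -72.0 + 282.84*I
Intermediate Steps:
A(n) = -12 (A(n) = -9 - 3 = -12)
b = -12
R(d, I) = 0 (R(d, I) = (I - I)/5 = (⅕)*0 = 0)
F = -8
Y(M) = -6 + √M (Y(M) = -6 + √(M + 0) = -6 + √M)
Y(F)³ = (-6 + √(-8))³ = (-6 + 2*I*√2)³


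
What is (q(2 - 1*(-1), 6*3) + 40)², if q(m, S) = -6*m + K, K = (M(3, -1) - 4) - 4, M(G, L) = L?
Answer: 169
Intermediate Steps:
K = -9 (K = (-1 - 4) - 4 = -5 - 4 = -9)
q(m, S) = -9 - 6*m (q(m, S) = -6*m - 9 = -9 - 6*m)
(q(2 - 1*(-1), 6*3) + 40)² = ((-9 - 6*(2 - 1*(-1))) + 40)² = ((-9 - 6*(2 + 1)) + 40)² = ((-9 - 6*3) + 40)² = ((-9 - 18) + 40)² = (-27 + 40)² = 13² = 169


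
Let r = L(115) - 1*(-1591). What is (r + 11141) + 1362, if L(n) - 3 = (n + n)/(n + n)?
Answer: 14098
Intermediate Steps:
L(n) = 4 (L(n) = 3 + (n + n)/(n + n) = 3 + (2*n)/((2*n)) = 3 + (2*n)*(1/(2*n)) = 3 + 1 = 4)
r = 1595 (r = 4 - 1*(-1591) = 4 + 1591 = 1595)
(r + 11141) + 1362 = (1595 + 11141) + 1362 = 12736 + 1362 = 14098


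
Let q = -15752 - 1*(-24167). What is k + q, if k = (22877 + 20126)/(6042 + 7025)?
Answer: 110001808/13067 ≈ 8418.3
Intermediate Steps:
q = 8415 (q = -15752 + 24167 = 8415)
k = 43003/13067 ≈ 3.2910
k + q = 43003/13067 + 8415 = 110001808/13067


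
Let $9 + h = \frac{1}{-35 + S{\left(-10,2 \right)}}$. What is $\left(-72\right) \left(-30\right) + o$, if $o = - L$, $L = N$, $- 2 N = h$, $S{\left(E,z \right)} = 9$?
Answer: $\frac{112085}{52} \approx 2155.5$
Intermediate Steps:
$h = - \frac{235}{26}$ ($h = -9 + \frac{1}{-35 + 9} = -9 + \frac{1}{-26} = -9 - \frac{1}{26} = - \frac{235}{26} \approx -9.0385$)
$N = \frac{235}{52}$ ($N = \left(- \frac{1}{2}\right) \left(- \frac{235}{26}\right) = \frac{235}{52} \approx 4.5192$)
$L = \frac{235}{52} \approx 4.5192$
$o = - \frac{235}{52}$ ($o = \left(-1\right) \frac{235}{52} = - \frac{235}{52} \approx -4.5192$)
$\left(-72\right) \left(-30\right) + o = \left(-72\right) \left(-30\right) - \frac{235}{52} = 2160 - \frac{235}{52} = \frac{112085}{52}$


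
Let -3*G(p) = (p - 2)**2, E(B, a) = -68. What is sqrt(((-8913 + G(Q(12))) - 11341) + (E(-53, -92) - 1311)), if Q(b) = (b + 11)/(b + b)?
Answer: I*sqrt(112147347)/72 ≈ 147.08*I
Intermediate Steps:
Q(b) = (11 + b)/(2*b) (Q(b) = (11 + b)/((2*b)) = (11 + b)*(1/(2*b)) = (11 + b)/(2*b))
G(p) = -(-2 + p)**2/3 (G(p) = -(p - 2)**2/3 = -(-2 + p)**2/3)
sqrt(((-8913 + G(Q(12))) - 11341) + (E(-53, -92) - 1311)) = sqrt(((-8913 - (-2 + (1/2)*(11 + 12)/12)**2/3) - 11341) + (-68 - 1311)) = sqrt(((-8913 - (-2 + (1/2)*(1/12)*23)**2/3) - 11341) - 1379) = sqrt(((-8913 - (-2 + 23/24)**2/3) - 11341) - 1379) = sqrt(((-8913 - (-25/24)**2/3) - 11341) - 1379) = sqrt(((-8913 - 1/3*625/576) - 11341) - 1379) = sqrt(((-8913 - 625/1728) - 11341) - 1379) = sqrt((-15402289/1728 - 11341) - 1379) = sqrt(-34999537/1728 - 1379) = sqrt(-37382449/1728) = I*sqrt(112147347)/72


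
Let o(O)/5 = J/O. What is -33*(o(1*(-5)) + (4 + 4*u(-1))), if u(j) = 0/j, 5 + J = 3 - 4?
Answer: -330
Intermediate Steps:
J = -6 (J = -5 + (3 - 4) = -5 - 1 = -6)
u(j) = 0
o(O) = -30/O (o(O) = 5*(-6/O) = -30/O)
-33*(o(1*(-5)) + (4 + 4*u(-1))) = -33*(-30/(1*(-5)) + (4 + 4*0)) = -33*(-30/(-5) + (4 + 0)) = -33*(-30*(-1/5) + 4) = -33*(6 + 4) = -33*10 = -330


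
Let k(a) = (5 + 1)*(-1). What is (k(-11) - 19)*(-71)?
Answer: 1775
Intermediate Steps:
k(a) = -6 (k(a) = 6*(-1) = -6)
(k(-11) - 19)*(-71) = (-6 - 19)*(-71) = -25*(-71) = 1775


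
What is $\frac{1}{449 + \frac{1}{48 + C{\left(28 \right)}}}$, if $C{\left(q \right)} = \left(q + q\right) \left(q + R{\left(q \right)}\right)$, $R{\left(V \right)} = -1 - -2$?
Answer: $\frac{1672}{750729} \approx 0.0022272$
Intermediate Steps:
$R{\left(V \right)} = 1$ ($R{\left(V \right)} = -1 + 2 = 1$)
$C{\left(q \right)} = 2 q \left(1 + q\right)$ ($C{\left(q \right)} = \left(q + q\right) \left(q + 1\right) = 2 q \left(1 + q\right)$)
$\frac{1}{449 + \frac{1}{48 + C{\left(28 \right)}}} = \frac{1}{449 + \frac{1}{48 + 2 \cdot 28 \left(1 + 28\right)}} = \frac{1}{449 + \frac{1}{48 + 2 \cdot 28 \cdot 29}} = \frac{1}{449 + \frac{1}{48 + 1624}} = \frac{1}{449 + \frac{1}{1672}} = \frac{1}{\frac{750729}{1672}} = \frac{1672}{750729}$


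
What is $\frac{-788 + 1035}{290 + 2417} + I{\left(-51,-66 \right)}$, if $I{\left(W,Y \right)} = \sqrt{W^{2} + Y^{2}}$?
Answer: $\frac{247}{2707} + 3 \sqrt{773} \approx 83.5$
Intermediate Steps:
$\frac{-788 + 1035}{290 + 2417} + I{\left(-51,-66 \right)} = \frac{-788 + 1035}{290 + 2417} + \sqrt{\left(-51\right)^{2} + \left(-66\right)^{2}} = \frac{247}{2707} + \sqrt{2601 + 4356} = 247 \cdot \frac{1}{2707} + \sqrt{6957} = \frac{247}{2707} + 3 \sqrt{773}$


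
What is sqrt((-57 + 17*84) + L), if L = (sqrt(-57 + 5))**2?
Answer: sqrt(1319) ≈ 36.318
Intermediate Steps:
L = -52 (L = (sqrt(-52))**2 = (2*I*sqrt(13))**2 = -52)
sqrt((-57 + 17*84) + L) = sqrt((-57 + 17*84) - 52) = sqrt((-57 + 1428) - 52) = sqrt(1371 - 52) = sqrt(1319)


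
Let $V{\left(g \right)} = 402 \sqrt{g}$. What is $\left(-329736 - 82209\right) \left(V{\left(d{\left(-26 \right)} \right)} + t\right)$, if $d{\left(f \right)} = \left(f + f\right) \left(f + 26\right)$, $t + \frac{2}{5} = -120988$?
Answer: $0$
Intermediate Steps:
$t = - \frac{604942}{5}$ ($t = - \frac{2}{5} - 120988 = - \frac{604942}{5} \approx -1.2099 \cdot 10^{5}$)
$d{\left(f \right)} = 2 f \left(26 + f\right)$
$\left(-329736 - 82209\right) \left(V{\left(d{\left(-26 \right)} \right)} + t\right) = \left(-329736 - 82209\right) \left(402 \sqrt{2 \left(-26\right) \left(26 - 26\right)} - \frac{604942}{5}\right) = - 411945 \left(402 \sqrt{2 \left(-26\right) 0} - \frac{604942}{5}\right) = - 411945 \left(402 \sqrt{0} - \frac{604942}{5}\right) = - 411945 \left(402 \cdot 0 - \frac{604942}{5}\right) = - 411945 \left(0 - \frac{604942}{5}\right) = \left(-411945\right) \left(- \frac{604942}{5}\right) = 49840566438$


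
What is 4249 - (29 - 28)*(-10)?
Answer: 4259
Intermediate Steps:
4249 - (29 - 28)*(-10) = 4249 - (-10) = 4249 - 1*(-10) = 4249 + 10 = 4259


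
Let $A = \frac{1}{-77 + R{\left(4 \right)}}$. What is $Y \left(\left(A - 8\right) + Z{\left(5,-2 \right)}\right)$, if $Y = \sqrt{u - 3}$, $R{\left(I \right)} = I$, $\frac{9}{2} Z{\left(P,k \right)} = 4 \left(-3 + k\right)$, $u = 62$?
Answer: $- \frac{8185 \sqrt{59}}{657} \approx -95.693$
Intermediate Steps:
$Z{\left(P,k \right)} = - \frac{8}{3} + \frac{8 k}{9}$ ($Z{\left(P,k \right)} = \frac{2 \cdot 4 \left(-3 + k\right)}{9} = \frac{2 \left(-12 + 4 k\right)}{9} = - \frac{8}{3} + \frac{8 k}{9}$)
$A = - \frac{1}{73}$ ($A = \frac{1}{-77 + 4} = \frac{1}{-73} = - \frac{1}{73} \approx -0.013699$)
$Y = \sqrt{59}$ ($Y = \sqrt{62 - 3} = \sqrt{59} \approx 7.6811$)
$Y \left(\left(A - 8\right) + Z{\left(5,-2 \right)}\right) = \sqrt{59} \left(\left(- \frac{1}{73} - 8\right) + \left(- \frac{8}{3} + \frac{8}{9} \left(-2\right)\right)\right) = \sqrt{59} \left(\left(- \frac{1}{73} - 8\right) - \frac{40}{9}\right) = \sqrt{59} \left(- \frac{585}{73} - \frac{40}{9}\right) = \sqrt{59} \left(- \frac{8185}{657}\right) = - \frac{8185 \sqrt{59}}{657}$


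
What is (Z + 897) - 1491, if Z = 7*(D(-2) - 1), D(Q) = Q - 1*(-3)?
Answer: -594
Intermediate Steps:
D(Q) = 3 + Q (D(Q) = Q + 3 = 3 + Q)
Z = 0 (Z = 7*((3 - 2) - 1) = 7*(1 - 1) = 7*0 = 0)
(Z + 897) - 1491 = (0 + 897) - 1491 = 897 - 1491 = -594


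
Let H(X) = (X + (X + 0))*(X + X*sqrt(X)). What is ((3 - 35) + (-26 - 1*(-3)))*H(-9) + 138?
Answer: -8772 - 26730*I ≈ -8772.0 - 26730.0*I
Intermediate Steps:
H(X) = 2*X*(X + X**(3/2)) (H(X) = (X + X)*(X + X**(3/2)) = (2*X)*(X + X**(3/2)) = 2*X*(X + X**(3/2)))
((3 - 35) + (-26 - 1*(-3)))*H(-9) + 138 = ((3 - 35) + (-26 - 1*(-3)))*(2*(-9)**2 + 2*(-9)**(5/2)) + 138 = (-32 + (-26 + 3))*(2*81 + 2*(243*I)) + 138 = (-32 - 23)*(162 + 486*I) + 138 = -55*(162 + 486*I) + 138 = (-8910 - 26730*I) + 138 = -8772 - 26730*I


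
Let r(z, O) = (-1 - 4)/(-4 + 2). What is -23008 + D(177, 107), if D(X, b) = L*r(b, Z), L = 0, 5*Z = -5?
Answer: -23008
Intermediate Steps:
Z = -1 (Z = (1/5)*(-5) = -1)
r(z, O) = 5/2 (r(z, O) = -5/(-2) = -5*(-1/2) = 5/2)
D(X, b) = 0 (D(X, b) = 0*(5/2) = 0)
-23008 + D(177, 107) = -23008 + 0 = -23008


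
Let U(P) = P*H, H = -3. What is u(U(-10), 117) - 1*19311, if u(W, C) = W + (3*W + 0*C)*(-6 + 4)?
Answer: -19461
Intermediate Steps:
U(P) = -3*P (U(P) = P*(-3) = -3*P)
u(W, C) = -5*W (u(W, C) = W + (3*W + 0)*(-2) = W + (3*W)*(-2) = W - 6*W = -5*W)
u(U(-10), 117) - 1*19311 = -(-15)*(-10) - 1*19311 = -5*30 - 19311 = -150 - 19311 = -19461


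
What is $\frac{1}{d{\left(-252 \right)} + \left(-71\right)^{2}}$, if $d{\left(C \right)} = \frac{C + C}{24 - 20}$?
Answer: $\frac{1}{4915} \approx 0.00020346$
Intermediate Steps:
$d{\left(C \right)} = \frac{C}{2}$ ($d{\left(C \right)} = \frac{2 C}{4} = 2 C \frac{1}{4} = \frac{C}{2}$)
$\frac{1}{d{\left(-252 \right)} + \left(-71\right)^{2}} = \frac{1}{\frac{1}{2} \left(-252\right) + \left(-71\right)^{2}} = \frac{1}{-126 + 5041} = \frac{1}{4915}$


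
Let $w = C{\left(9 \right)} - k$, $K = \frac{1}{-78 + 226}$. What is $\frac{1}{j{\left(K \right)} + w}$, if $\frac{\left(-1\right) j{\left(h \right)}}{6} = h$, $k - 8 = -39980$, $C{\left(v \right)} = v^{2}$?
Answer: $\frac{74}{2963919} \approx 2.4967 \cdot 10^{-5}$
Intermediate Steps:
$k = -39972$ ($k = 8 - 39980 = -39972$)
$K = \frac{1}{148} \approx 0.0067568$
$j{\left(h \right)} = - 6 h$
$w = 40053$ ($w = 9^{2} - -39972 = 81 + 39972 = 40053$)
$\frac{1}{j{\left(K \right)} + w} = \frac{1}{\left(-6\right) \frac{1}{148} + 40053} = \frac{1}{- \frac{3}{74} + 40053} = \frac{1}{\frac{2963919}{74}} = \frac{74}{2963919}$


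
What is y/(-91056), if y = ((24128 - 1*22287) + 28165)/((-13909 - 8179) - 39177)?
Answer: 5001/929757640 ≈ 5.3788e-6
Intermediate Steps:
y = -30006/61265 (y = ((24128 - 22287) + 28165)/(-22088 - 39177) = (1841 + 28165)/(-61265) = 30006*(-1/61265) = -30006/61265 ≈ -0.48977)
y/(-91056) = -30006/61265/(-91056) = -30006/61265*(-1/91056) = 5001/929757640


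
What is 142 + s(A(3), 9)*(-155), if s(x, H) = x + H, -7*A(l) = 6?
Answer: -7841/7 ≈ -1120.1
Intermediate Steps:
A(l) = -6/7 (A(l) = -1/7*6 = -6/7)
s(x, H) = H + x
142 + s(A(3), 9)*(-155) = 142 + (9 - 6/7)*(-155) = 142 + (57/7)*(-155) = 142 - 8835/7 = -7841/7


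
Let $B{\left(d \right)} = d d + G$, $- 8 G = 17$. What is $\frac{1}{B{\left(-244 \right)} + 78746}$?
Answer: $\frac{8}{1106239} \approx 7.2317 \cdot 10^{-6}$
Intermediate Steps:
$G = - \frac{17}{8}$ ($G = \left(- \frac{1}{8}\right) 17 = - \frac{17}{8} \approx -2.125$)
$B{\left(d \right)} = - \frac{17}{8} + d^{2}$ ($B{\left(d \right)} = d d - \frac{17}{8} = d^{2} - \frac{17}{8} = - \frac{17}{8} + d^{2}$)
$\frac{1}{B{\left(-244 \right)} + 78746} = \frac{1}{\left(- \frac{17}{8} + \left(-244\right)^{2}\right) + 78746} = \frac{1}{\left(- \frac{17}{8} + 59536\right) + 78746} = \frac{1}{\frac{476271}{8} + 78746} = \frac{1}{\frac{1106239}{8}} = \frac{8}{1106239}$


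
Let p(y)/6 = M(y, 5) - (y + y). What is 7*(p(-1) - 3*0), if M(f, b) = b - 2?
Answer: 210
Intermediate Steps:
M(f, b) = -2 + b
p(y) = 18 - 12*y (p(y) = 6*((-2 + 5) - (y + y)) = 6*(3 - 2*y) = 18 - 12*y)
7*(p(-1) - 3*0) = 7*((18 - 12*(-1)) - 3*0) = 7*((18 + 12) + 0) = 7*(30 + 0) = 7*30 = 210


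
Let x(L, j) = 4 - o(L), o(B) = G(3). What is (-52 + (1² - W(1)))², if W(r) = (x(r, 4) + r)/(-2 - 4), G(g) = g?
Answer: 23104/9 ≈ 2567.1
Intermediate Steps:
o(B) = 3
x(L, j) = 1 (x(L, j) = 4 - 1*3 = 4 - 3 = 1)
W(r) = -⅙ - r/6 (W(r) = (1 + r)/(-2 - 4) = (1 + r)/(-6) = (1 + r)*(-⅙) = -⅙ - r/6)
(-52 + (1² - W(1)))² = (-52 + (1² - (-⅙ - ⅙*1)))² = (-52 + (1 - (-⅙ - ⅙)))² = (-52 + (1 - 1*(-⅓)))² = (-52 + (1 + ⅓))² = (-52 + 4/3)² = (-152/3)² = 23104/9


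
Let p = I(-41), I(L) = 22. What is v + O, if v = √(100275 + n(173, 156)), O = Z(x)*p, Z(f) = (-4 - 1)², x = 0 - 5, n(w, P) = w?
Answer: 550 + 4*√6278 ≈ 866.94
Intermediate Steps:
p = 22
x = -5
Z(f) = 25 (Z(f) = (-5)² = 25)
O = 550 (O = 25*22 = 550)
v = 4*√6278 (v = √(100275 + 173) = √100448 = 4*√6278 ≈ 316.94)
v + O = 4*√6278 + 550 = 550 + 4*√6278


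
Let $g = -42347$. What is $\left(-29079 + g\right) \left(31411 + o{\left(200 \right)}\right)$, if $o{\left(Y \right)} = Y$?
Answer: $-2257847286$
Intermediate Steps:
$\left(-29079 + g\right) \left(31411 + o{\left(200 \right)}\right) = \left(-29079 - 42347\right) \left(31411 + 200\right) = \left(-71426\right) 31611 = -2257847286$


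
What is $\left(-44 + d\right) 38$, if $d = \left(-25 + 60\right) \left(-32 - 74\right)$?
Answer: $-142652$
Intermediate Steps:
$d = -3710$ ($d = 35 \left(-106\right) = -3710$)
$\left(-44 + d\right) 38 = \left(-44 - 3710\right) 38 = \left(-3754\right) 38 = -142652$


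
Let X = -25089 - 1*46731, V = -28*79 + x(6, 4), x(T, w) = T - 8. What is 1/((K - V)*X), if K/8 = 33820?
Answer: -1/19590628680 ≈ -5.1045e-11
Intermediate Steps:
x(T, w) = -8 + T
V = -2214 (V = -28*79 + (-8 + 6) = -2212 - 2 = -2214)
X = -71820 (X = -25089 - 46731 = -71820)
K = 270560 (K = 8*33820 = 270560)
1/((K - V)*X) = 1/((270560 - 1*(-2214))*(-71820)) = -1/71820/(270560 + 2214) = -1/71820/272774 = (1/272774)*(-1/71820) = -1/19590628680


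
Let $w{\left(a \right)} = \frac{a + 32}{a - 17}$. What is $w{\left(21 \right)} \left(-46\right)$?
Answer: $- \frac{1219}{2} \approx -609.5$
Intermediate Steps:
$w{\left(a \right)} = \frac{32 + a}{-17 + a}$
$w{\left(21 \right)} \left(-46\right) = \frac{32 + 21}{-17 + 21} \left(-46\right) = \frac{1}{4} \cdot 53 \left(-46\right) = \frac{53}{4} \left(-46\right) = - \frac{1219}{2}$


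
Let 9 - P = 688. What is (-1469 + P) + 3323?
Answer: 1175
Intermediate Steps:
P = -679 (P = 9 - 1*688 = 9 - 688 = -679)
(-1469 + P) + 3323 = (-1469 - 679) + 3323 = -2148 + 3323 = 1175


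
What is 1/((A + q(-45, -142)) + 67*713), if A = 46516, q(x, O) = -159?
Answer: 1/94128 ≈ 1.0624e-5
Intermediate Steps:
1/((A + q(-45, -142)) + 67*713) = 1/((46516 - 159) + 67*713) = 1/(46357 + 47771) = 1/94128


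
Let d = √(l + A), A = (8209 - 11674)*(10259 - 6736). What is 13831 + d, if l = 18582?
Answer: 13831 + 29*I*√14493 ≈ 13831.0 + 3491.2*I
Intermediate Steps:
A = -12207195 (A = -3465*3523 = -12207195)
d = 29*I*√14493 (d = √(18582 - 12207195) = √(-12188613) = 29*I*√14493 ≈ 3491.2*I)
13831 + d = 13831 + 29*I*√14493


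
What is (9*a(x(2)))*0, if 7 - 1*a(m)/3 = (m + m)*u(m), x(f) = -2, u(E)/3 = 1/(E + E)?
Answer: 0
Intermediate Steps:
u(E) = 3/(2*E) (u(E) = 3/(E + E) = 3/((2*E)) = 3*(1/(2*E)) = 3/(2*E))
a(m) = 12 (a(m) = 21 - 3*(m + m)*3/(2*m) = 21 - 3*2*m*3/(2*m) = 21 - 3*3 = 21 - 9 = 12)
(9*a(x(2)))*0 = (9*12)*0 = 108*0 = 0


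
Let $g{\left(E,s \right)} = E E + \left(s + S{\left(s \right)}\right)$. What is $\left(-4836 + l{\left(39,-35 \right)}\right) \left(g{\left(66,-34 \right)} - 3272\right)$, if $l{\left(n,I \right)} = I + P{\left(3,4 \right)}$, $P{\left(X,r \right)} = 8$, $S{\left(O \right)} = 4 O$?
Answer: $-4444782$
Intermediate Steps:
$l{\left(n,I \right)} = 8 + I$ ($l{\left(n,I \right)} = I + 8 = 8 + I$)
$g{\left(E,s \right)} = E^{2} + 5 s$ ($g{\left(E,s \right)} = E E + \left(s + 4 s\right) = E^{2} + 5 s$)
$\left(-4836 + l{\left(39,-35 \right)}\right) \left(g{\left(66,-34 \right)} - 3272\right) = \left(-4836 + \left(8 - 35\right)\right) \left(\left(66^{2} + 5 \left(-34\right)\right) - 3272\right) = \left(-4836 - 27\right) \left(\left(4356 - 170\right) - 3272\right) = - 4863 \left(4186 - 3272\right) = \left(-4863\right) 914 = -4444782$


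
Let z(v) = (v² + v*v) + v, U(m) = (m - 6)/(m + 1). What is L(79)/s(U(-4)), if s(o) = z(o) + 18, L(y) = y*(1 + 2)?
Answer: 2133/392 ≈ 5.4413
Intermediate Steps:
U(m) = (-6 + m)/(1 + m)
L(y) = 3*y (L(y) = y*3 = 3*y)
z(v) = v + 2*v² (z(v) = (v² + v²) + v = 2*v² + v = v + 2*v²)
s(o) = 18 + o*(1 + 2*o) (s(o) = o*(1 + 2*o) + 18 = 18 + o*(1 + 2*o))
L(79)/s(U(-4)) = (3*79)/(18 + ((-6 - 4)/(1 - 4))*(1 + 2*((-6 - 4)/(1 - 4)))) = 237/(18 + (-10/(-3))*(1 + 2*(-10/(-3)))) = 237/(18 + (-⅓*(-10))*(1 + 2*(-⅓*(-10)))) = 237/(18 + 10*(1 + 2*(10/3))/3) = 237/(18 + 10*(1 + 20/3)/3) = 237/(18 + (10/3)*(23/3)) = 237/(18 + 230/9) = 237/(392/9) = 237*(9/392) = 2133/392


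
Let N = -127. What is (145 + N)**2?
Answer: 324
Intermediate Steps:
(145 + N)**2 = (145 - 127)**2 = 18**2 = 324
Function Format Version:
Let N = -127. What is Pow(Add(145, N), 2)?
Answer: 324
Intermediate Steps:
Pow(Add(145, N), 2) = Pow(Add(145, -127), 2) = Pow(18, 2) = 324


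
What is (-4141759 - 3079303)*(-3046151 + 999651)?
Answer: 14777903383000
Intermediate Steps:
(-4141759 - 3079303)*(-3046151 + 999651) = -7221062*(-2046500) = 14777903383000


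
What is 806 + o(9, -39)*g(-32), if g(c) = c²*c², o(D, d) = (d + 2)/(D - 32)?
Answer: 38815850/23 ≈ 1.6876e+6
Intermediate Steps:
o(D, d) = (2 + d)/(-32 + D)
g(c) = c⁴
806 + o(9, -39)*g(-32) = 806 + ((2 - 39)/(-32 + 9))*(-32)⁴ = 806 + (-37/(-23))*1048576 = 806 - 1/23*(-37)*1048576 = 806 + (37/23)*1048576 = 806 + 38797312/23 = 38815850/23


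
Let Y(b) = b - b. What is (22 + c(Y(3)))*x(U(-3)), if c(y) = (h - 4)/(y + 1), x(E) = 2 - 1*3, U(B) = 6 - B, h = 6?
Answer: -24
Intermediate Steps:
Y(b) = 0
x(E) = -1 (x(E) = 2 - 3 = -1)
c(y) = 2/(1 + y) (c(y) = (6 - 4)/(y + 1) = 2/(1 + y))
(22 + c(Y(3)))*x(U(-3)) = (22 + 2/(1 + 0))*(-1) = (22 + 2/1)*(-1) = (22 + 2*1)*(-1) = (22 + 2)*(-1) = 24*(-1) = -24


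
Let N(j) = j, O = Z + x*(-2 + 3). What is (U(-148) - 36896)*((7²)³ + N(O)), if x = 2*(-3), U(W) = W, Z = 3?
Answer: -4358078424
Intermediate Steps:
x = -6
O = -3 (O = 3 - 6*(-2 + 3) = 3 - 6*1 = 3 - 6 = -3)
(U(-148) - 36896)*((7²)³ + N(O)) = (-148 - 36896)*((7²)³ - 3) = -37044*(49³ - 3) = -37044*(117649 - 3) = -37044*117646 = -4358078424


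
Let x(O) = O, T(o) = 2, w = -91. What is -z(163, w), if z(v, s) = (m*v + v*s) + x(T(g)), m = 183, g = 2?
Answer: -14998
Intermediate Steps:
z(v, s) = 2 + 183*v + s*v (z(v, s) = (183*v + v*s) + 2 = (183*v + s*v) + 2 = 2 + 183*v + s*v)
-z(163, w) = -(2 + 183*163 - 91*163) = -(2 + 29829 - 14833) = -1*14998 = -14998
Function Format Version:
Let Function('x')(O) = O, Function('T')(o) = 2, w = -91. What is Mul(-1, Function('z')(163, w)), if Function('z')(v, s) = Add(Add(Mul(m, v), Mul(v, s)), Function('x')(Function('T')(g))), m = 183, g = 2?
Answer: -14998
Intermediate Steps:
Function('z')(v, s) = Add(2, Mul(183, v), Mul(s, v)) (Function('z')(v, s) = Add(Add(Mul(183, v), Mul(v, s)), 2) = Add(Add(Mul(183, v), Mul(s, v)), 2) = Add(2, Mul(183, v), Mul(s, v)))
Mul(-1, Function('z')(163, w)) = Mul(-1, Add(2, Mul(183, 163), Mul(-91, 163))) = Mul(-1, Add(2, 29829, -14833)) = Mul(-1, 14998) = -14998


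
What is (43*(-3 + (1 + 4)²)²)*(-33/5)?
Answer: -686796/5 ≈ -1.3736e+5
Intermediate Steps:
(43*(-3 + (1 + 4)²)²)*(-33/5) = (43*(-3 + 5²)²)*(-33*⅕) = (43*(-3 + 25)²)*(-33/5) = (43*22²)*(-33/5) = (43*484)*(-33/5) = 20812*(-33/5) = -686796/5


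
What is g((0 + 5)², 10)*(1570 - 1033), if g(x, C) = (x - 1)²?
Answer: 309312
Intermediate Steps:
g(x, C) = (-1 + x)²
g((0 + 5)², 10)*(1570 - 1033) = (-1 + (0 + 5)²)²*(1570 - 1033) = (-1 + 5²)²*537 = (-1 + 25)²*537 = 24²*537 = 576*537 = 309312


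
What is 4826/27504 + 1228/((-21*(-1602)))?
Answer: 5448089/25702488 ≈ 0.21197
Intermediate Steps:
4826/27504 + 1228/((-21*(-1602))) = 4826*(1/27504) + 1228/33642 = 2413/13752 + 1228*(1/33642) = 2413/13752 + 614/16821 = 5448089/25702488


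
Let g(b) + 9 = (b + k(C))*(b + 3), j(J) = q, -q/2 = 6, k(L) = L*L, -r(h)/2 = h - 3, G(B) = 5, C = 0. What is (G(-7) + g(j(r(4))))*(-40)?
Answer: -4160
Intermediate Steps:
r(h) = 6 - 2*h (r(h) = -2*(h - 3) = -2*(-3 + h) = 6 - 2*h)
k(L) = L²
q = -12 (q = -2*6 = -12)
j(J) = -12
g(b) = -9 + b*(3 + b) (g(b) = -9 + (b + 0²)*(b + 3) = -9 + (b + 0)*(3 + b) = -9 + b*(3 + b))
(G(-7) + g(j(r(4))))*(-40) = (5 + (-9 + (-12)² + 3*(-12)))*(-40) = (5 + (-9 + 144 - 36))*(-40) = (5 + 99)*(-40) = 104*(-40) = -4160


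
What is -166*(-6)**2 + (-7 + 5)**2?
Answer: -5972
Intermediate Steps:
-166*(-6)**2 + (-7 + 5)**2 = -166*36 + (-2)**2 = -5976 + 4 = -5972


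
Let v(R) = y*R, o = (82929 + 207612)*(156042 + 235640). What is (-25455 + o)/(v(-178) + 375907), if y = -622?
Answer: 113799654507/486623 ≈ 2.3386e+5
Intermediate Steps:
o = 113799679962 (o = 290541*391682 = 113799679962)
v(R) = -622*R
(-25455 + o)/(v(-178) + 375907) = (-25455 + 113799679962)/(-622*(-178) + 375907) = 113799654507/(110716 + 375907) = 113799654507/486623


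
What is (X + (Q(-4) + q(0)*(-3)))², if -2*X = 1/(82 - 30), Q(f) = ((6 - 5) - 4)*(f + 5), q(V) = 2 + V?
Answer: 877969/10816 ≈ 81.173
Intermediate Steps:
Q(f) = -15 - 3*f (Q(f) = (1 - 4)*(5 + f) = -3*(5 + f) = -15 - 3*f)
X = -1/104 (X = -1/(2*(82 - 30)) = -½/52 = -½*1/52 = -1/104 ≈ -0.0096154)
(X + (Q(-4) + q(0)*(-3)))² = (-1/104 + ((-15 - 3*(-4)) + (2 + 0)*(-3)))² = (-1/104 + ((-15 + 12) + 2*(-3)))² = (-1/104 + (-3 - 6))² = (-1/104 - 9)² = (-937/104)² = 877969/10816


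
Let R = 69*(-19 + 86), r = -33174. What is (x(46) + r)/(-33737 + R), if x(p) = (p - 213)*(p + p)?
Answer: 24269/14557 ≈ 1.6672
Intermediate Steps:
R = 4623 (R = 69*67 = 4623)
x(p) = 2*p*(-213 + p) (x(p) = (-213 + p)*(2*p) = 2*p*(-213 + p))
(x(46) + r)/(-33737 + R) = (2*46*(-213 + 46) - 33174)/(-33737 + 4623) = (2*46*(-167) - 33174)/(-29114) = (-15364 - 33174)*(-1/29114) = -48538*(-1/29114) = 24269/14557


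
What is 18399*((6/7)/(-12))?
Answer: -18399/14 ≈ -1314.2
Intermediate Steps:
18399*((6/7)/(-12)) = 18399*((6*(1/7))*(-1/12)) = 18399*((6/7)*(-1/12)) = 18399*(-1/14) = -18399/14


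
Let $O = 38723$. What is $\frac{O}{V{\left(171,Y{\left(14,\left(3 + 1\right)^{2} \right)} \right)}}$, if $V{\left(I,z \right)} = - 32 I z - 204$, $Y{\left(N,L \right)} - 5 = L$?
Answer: $- \frac{38723}{115116} \approx -0.33638$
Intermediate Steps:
$Y{\left(N,L \right)} = 5 + L$
$V{\left(I,z \right)} = -204 - 32 I z$ ($V{\left(I,z \right)} = - 32 I z - 204 = -204 - 32 I z$)
$\frac{O}{V{\left(171,Y{\left(14,\left(3 + 1\right)^{2} \right)} \right)}} = \frac{38723}{-204 - 5472 \left(5 + \left(3 + 1\right)^{2}\right)} = \frac{38723}{-204 - 5472 \left(5 + 4^{2}\right)} = \frac{38723}{-204 - 5472 \left(5 + 16\right)} = \frac{38723}{-204 - 5472 \cdot 21} = \frac{38723}{-204 - 114912} = \frac{38723}{-115116} = 38723 \left(- \frac{1}{115116}\right) = - \frac{38723}{115116}$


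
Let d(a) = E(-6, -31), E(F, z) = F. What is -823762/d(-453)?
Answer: 411881/3 ≈ 1.3729e+5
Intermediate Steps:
d(a) = -6
-823762/d(-453) = -823762/(-6) = -823762*(-⅙) = 411881/3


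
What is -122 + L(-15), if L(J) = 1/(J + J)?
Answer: -3661/30 ≈ -122.03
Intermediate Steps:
L(J) = 1/(2*J)
-122 + L(-15) = -122 + (½)/(-15) = -122 + (½)*(-1/15) = -122 - 1/30 = -3661/30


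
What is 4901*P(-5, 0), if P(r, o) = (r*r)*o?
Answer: 0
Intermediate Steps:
P(r, o) = o*r**2 (P(r, o) = r**2*o = o*r**2)
4901*P(-5, 0) = 4901*(0*(-5)**2) = 4901*(0*25) = 4901*0 = 0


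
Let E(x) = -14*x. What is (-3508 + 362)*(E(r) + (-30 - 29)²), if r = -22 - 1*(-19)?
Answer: -11083358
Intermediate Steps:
r = -3 (r = -22 + 19 = -3)
(-3508 + 362)*(E(r) + (-30 - 29)²) = (-3508 + 362)*(-14*(-3) + (-30 - 29)²) = -3146*(42 + (-59)²) = -3146*(42 + 3481) = -3146*3523 = -11083358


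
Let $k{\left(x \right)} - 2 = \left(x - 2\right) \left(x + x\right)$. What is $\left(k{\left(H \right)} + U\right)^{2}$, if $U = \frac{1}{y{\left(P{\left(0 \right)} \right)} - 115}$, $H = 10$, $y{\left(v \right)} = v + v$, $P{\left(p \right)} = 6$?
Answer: $\frac{278389225}{10609} \approx 26241.0$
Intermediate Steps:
$y{\left(v \right)} = 2 v$
$k{\left(x \right)} = 2 + 2 x \left(-2 + x\right)$ ($k{\left(x \right)} = 2 + \left(x - 2\right) \left(x + x\right) = 2 + \left(-2 + x\right) 2 x = 2 + 2 x \left(-2 + x\right)$)
$U = - \frac{1}{103}$ ($U = \frac{1}{2 \cdot 6 - 115} = \frac{1}{12 - 115} = \frac{1}{-103} = - \frac{1}{103} \approx -0.0097087$)
$\left(k{\left(H \right)} + U\right)^{2} = \left(\left(2 - 40 + 2 \cdot 10^{2}\right) - \frac{1}{103}\right)^{2} = \left(\left(2 - 40 + 2 \cdot 100\right) - \frac{1}{103}\right)^{2} = \left(\left(2 - 40 + 200\right) - \frac{1}{103}\right)^{2} = \left(162 - \frac{1}{103}\right)^{2} = \left(\frac{16685}{103}\right)^{2} = \frac{278389225}{10609}$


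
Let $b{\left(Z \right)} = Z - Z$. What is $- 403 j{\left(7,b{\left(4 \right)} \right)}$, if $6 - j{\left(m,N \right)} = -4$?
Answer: $-4030$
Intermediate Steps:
$b{\left(Z \right)} = 0$
$j{\left(m,N \right)} = 10$ ($j{\left(m,N \right)} = 6 - -4 = 6 + 4 = 10$)
$- 403 j{\left(7,b{\left(4 \right)} \right)} = \left(-403\right) 10 = -4030$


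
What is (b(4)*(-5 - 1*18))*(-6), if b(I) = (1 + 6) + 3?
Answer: 1380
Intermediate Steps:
b(I) = 10 (b(I) = 7 + 3 = 10)
(b(4)*(-5 - 1*18))*(-6) = (10*(-5 - 1*18))*(-6) = (10*(-5 - 18))*(-6) = (10*(-23))*(-6) = -230*(-6) = 1380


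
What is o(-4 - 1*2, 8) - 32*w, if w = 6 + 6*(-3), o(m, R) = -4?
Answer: 380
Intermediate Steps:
w = -12 (w = 6 - 18 = -12)
o(-4 - 1*2, 8) - 32*w = -4 - 32*(-12) = -4 + 384 = 380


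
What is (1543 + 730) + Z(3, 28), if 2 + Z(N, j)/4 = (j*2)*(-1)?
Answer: 2041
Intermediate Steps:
Z(N, j) = -8 - 8*j (Z(N, j) = -8 + 4*((j*2)*(-1)) = -8 + 4*((2*j)*(-1)) = -8 + 4*(-2*j) = -8 - 8*j)
(1543 + 730) + Z(3, 28) = (1543 + 730) + (-8 - 8*28) = 2273 + (-8 - 224) = 2273 - 232 = 2041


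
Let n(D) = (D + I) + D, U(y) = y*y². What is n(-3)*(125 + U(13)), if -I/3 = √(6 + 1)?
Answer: -13932 - 6966*√7 ≈ -32362.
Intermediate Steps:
U(y) = y³
I = -3*√7 (I = -3*√(6 + 1) = -3*√7 ≈ -7.9373)
n(D) = -3*√7 + 2*D (n(D) = (D - 3*√7) + D = -3*√7 + 2*D)
n(-3)*(125 + U(13)) = (-3*√7 + 2*(-3))*(125 + 13³) = (-3*√7 - 6)*(125 + 2197) = (-6 - 3*√7)*2322 = -13932 - 6966*√7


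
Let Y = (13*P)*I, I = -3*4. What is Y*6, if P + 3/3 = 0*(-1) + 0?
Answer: 936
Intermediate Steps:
P = -1 (P = -1 + (0*(-1) + 0) = -1 + (0 + 0) = -1 + 0 = -1)
I = -12
Y = 156 (Y = (13*(-1))*(-12) = -13*(-12) = 156)
Y*6 = 156*6 = 936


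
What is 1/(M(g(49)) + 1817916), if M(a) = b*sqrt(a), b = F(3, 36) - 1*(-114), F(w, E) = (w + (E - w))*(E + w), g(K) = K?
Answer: 1/1828542 ≈ 5.4688e-7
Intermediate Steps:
F(w, E) = E*(E + w)
b = 1518 (b = 36*(36 + 3) - 1*(-114) = 36*39 + 114 = 1404 + 114 = 1518)
M(a) = 1518*sqrt(a)
1/(M(g(49)) + 1817916) = 1/(1518*sqrt(49) + 1817916) = 1/(1518*7 + 1817916) = 1/(10626 + 1817916) = 1/1828542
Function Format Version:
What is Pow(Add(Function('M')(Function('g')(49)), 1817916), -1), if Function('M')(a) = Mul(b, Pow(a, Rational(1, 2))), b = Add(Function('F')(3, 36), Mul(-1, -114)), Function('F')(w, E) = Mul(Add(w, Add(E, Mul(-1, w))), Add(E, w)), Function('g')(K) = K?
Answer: Rational(1, 1828542) ≈ 5.4688e-7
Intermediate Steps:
Function('F')(w, E) = Mul(E, Add(E, w))
b = 1518 (b = Add(Mul(36, Add(36, 3)), Mul(-1, -114)) = Add(Mul(36, 39), 114) = Add(1404, 114) = 1518)
Function('M')(a) = Mul(1518, Pow(a, Rational(1, 2)))
Pow(Add(Function('M')(Function('g')(49)), 1817916), -1) = Pow(Add(Mul(1518, Pow(49, Rational(1, 2))), 1817916), -1) = Pow(Add(Mul(1518, 7), 1817916), -1) = Pow(Add(10626, 1817916), -1) = Pow(1828542, -1) = Rational(1, 1828542)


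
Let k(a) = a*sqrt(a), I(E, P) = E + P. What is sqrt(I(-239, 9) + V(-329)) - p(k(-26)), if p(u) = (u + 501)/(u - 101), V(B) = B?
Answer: (-501*I - 26*sqrt(26) + 101*sqrt(559) + 338*I*sqrt(86))/(-101*I + 26*sqrt(26)) ≈ 1.1889 + 20.77*I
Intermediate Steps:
k(a) = a**(3/2)
p(u) = (501 + u)/(-101 + u)
sqrt(I(-239, 9) + V(-329)) - p(k(-26)) = sqrt((-239 + 9) - 329) - (501 + (-26)**(3/2))/(-101 + (-26)**(3/2)) = sqrt(-230 - 329) - (501 - 26*I*sqrt(26))/(-101 - 26*I*sqrt(26)) = sqrt(-559) - (501 - 26*I*sqrt(26))/(-101 - 26*I*sqrt(26)) = I*sqrt(559) - (501 - 26*I*sqrt(26))/(-101 - 26*I*sqrt(26))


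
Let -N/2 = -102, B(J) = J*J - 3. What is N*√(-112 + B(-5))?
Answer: 612*I*√10 ≈ 1935.3*I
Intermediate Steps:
B(J) = -3 + J² (B(J) = J² - 3 = -3 + J²)
N = 204 (N = -2*(-102) = 204)
N*√(-112 + B(-5)) = 204*√(-112 + (-3 + (-5)²)) = 204*√(-112 + (-3 + 25)) = 204*√(-112 + 22) = 204*√(-90) = 204*(3*I*√10) = 612*I*√10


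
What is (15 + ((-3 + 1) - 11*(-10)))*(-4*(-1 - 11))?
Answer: 5904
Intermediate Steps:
(15 + ((-3 + 1) - 11*(-10)))*(-4*(-1 - 11)) = (15 + (-2 + 110))*(-4*(-12)) = (15 + 108)*48 = 123*48 = 5904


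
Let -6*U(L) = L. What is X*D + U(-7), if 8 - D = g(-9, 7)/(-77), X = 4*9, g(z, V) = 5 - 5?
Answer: 1735/6 ≈ 289.17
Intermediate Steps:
g(z, V) = 0
X = 36
U(L) = -L/6
D = 8 (D = 8 - 0/(-77) = 8 - 0*(-1)/77 = 8 - 1*0 = 8 + 0 = 8)
X*D + U(-7) = 36*8 - ⅙*(-7) = 288 + 7/6 = 1735/6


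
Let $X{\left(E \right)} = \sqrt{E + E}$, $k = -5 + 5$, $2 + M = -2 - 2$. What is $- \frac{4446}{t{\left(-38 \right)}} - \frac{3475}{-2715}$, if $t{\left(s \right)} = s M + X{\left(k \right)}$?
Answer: $- \frac{19787}{1086} \approx -18.22$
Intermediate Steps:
$M = -6$ ($M = -2 - 4 = -6$)
$k = 0$
$X{\left(E \right)} = \sqrt{2} \sqrt{E}$ ($X{\left(E \right)} = \sqrt{2 E} = \sqrt{2} \sqrt{E}$)
$t{\left(s \right)} = - 6 s$ ($t{\left(s \right)} = s \left(-6\right) + \sqrt{2} \sqrt{0} = - 6 s + \sqrt{2} \cdot 0 = - 6 s + 0 = - 6 s$)
$- \frac{4446}{t{\left(-38 \right)}} - \frac{3475}{-2715} = - \frac{4446}{\left(-6\right) \left(-38\right)} - \frac{3475}{-2715} = - \frac{4446}{228} - - \frac{695}{543} = \left(-4446\right) \frac{1}{228} + \frac{695}{543} = - \frac{39}{2} + \frac{695}{543} = - \frac{19787}{1086}$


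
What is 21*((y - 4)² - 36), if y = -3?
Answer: 273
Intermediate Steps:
21*((y - 4)² - 36) = 21*((-3 - 4)² - 36) = 21*((-7)² - 36) = 21*(49 - 36) = 21*13 = 273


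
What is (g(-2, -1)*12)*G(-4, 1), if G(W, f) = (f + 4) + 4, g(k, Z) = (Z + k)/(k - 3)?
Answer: 324/5 ≈ 64.800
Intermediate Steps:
g(k, Z) = (Z + k)/(-3 + k)
G(W, f) = 8 + f (G(W, f) = (4 + f) + 4 = 8 + f)
(g(-2, -1)*12)*G(-4, 1) = (((-1 - 2)/(-3 - 2))*12)*(8 + 1) = ((-3/(-5))*12)*9 = (-1/5*(-3)*12)*9 = ((3/5)*12)*9 = (36/5)*9 = 324/5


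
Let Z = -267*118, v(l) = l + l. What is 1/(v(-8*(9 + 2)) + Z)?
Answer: -1/31682 ≈ -3.1564e-5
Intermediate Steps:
v(l) = 2*l
Z = -31506
1/(v(-8*(9 + 2)) + Z) = 1/(2*(-8*(9 + 2)) - 31506) = 1/(2*(-8*11) - 31506) = 1/(2*(-88) - 31506) = 1/(-176 - 31506) = 1/(-31682) = -1/31682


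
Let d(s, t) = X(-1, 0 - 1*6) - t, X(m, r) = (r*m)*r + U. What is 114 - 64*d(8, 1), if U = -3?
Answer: 2674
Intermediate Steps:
X(m, r) = -3 + m*r² (X(m, r) = (r*m)*r - 3 = (m*r)*r - 3 = m*r² - 3 = -3 + m*r²)
d(s, t) = -39 - t (d(s, t) = (-3 - (0 - 1*6)²) - t = (-3 - (0 - 6)²) - t = (-3 - 1*(-6)²) - t = (-3 - 1*36) - t = (-3 - 36) - t = -39 - t)
114 - 64*d(8, 1) = 114 - 64*(-39 - 1*1) = 114 - 64*(-39 - 1) = 114 - 64*(-40) = 114 + 2560 = 2674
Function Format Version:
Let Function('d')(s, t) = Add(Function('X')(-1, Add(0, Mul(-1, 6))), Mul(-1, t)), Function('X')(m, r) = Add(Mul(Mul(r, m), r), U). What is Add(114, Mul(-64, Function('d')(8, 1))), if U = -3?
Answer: 2674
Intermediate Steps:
Function('X')(m, r) = Add(-3, Mul(m, Pow(r, 2))) (Function('X')(m, r) = Add(Mul(Mul(r, m), r), -3) = Add(Mul(Mul(m, r), r), -3) = Add(Mul(m, Pow(r, 2)), -3) = Add(-3, Mul(m, Pow(r, 2))))
Function('d')(s, t) = Add(-39, Mul(-1, t)) (Function('d')(s, t) = Add(Add(-3, Mul(-1, Pow(Add(0, Mul(-1, 6)), 2))), Mul(-1, t)) = Add(Add(-3, Mul(-1, Pow(Add(0, -6), 2))), Mul(-1, t)) = Add(Add(-3, Mul(-1, Pow(-6, 2))), Mul(-1, t)) = Add(Add(-3, Mul(-1, 36)), Mul(-1, t)) = Add(Add(-3, -36), Mul(-1, t)) = Add(-39, Mul(-1, t)))
Add(114, Mul(-64, Function('d')(8, 1))) = Add(114, Mul(-64, Add(-39, Mul(-1, 1)))) = Add(114, Mul(-64, Add(-39, -1))) = Add(114, Mul(-64, -40)) = Add(114, 2560) = 2674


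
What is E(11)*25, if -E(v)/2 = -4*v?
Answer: 2200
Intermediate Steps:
E(v) = 8*v (E(v) = -(-8)*v = 8*v)
E(11)*25 = (8*11)*25 = 88*25 = 2200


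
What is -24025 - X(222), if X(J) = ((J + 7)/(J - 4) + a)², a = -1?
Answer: -1141764221/47524 ≈ -24025.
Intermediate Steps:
X(J) = (-1 + (7 + J)/(-4 + J))² (X(J) = ((J + 7)/(J - 4) - 1)² = ((7 + J)/(-4 + J) - 1)² = (-1 + (7 + J)/(-4 + J))²)
-24025 - X(222) = -24025 - 121/(-4 + 222)² = -24025 - 121/218² = -24025 - 121/47524 = -1141764221/47524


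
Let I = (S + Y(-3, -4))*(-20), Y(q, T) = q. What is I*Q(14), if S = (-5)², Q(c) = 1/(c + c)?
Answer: -110/7 ≈ -15.714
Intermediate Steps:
Q(c) = 1/(2*c)
S = 25
I = -440 (I = (25 - 3)*(-20) = 22*(-20) = -440)
I*Q(14) = -220/14 = -440*1/28 = -110/7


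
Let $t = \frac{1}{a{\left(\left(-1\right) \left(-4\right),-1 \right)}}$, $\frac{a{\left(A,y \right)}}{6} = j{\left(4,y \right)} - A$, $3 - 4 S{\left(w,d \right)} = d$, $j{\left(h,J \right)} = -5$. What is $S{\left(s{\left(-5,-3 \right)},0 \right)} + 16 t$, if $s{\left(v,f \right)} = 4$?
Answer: $\frac{49}{108} \approx 0.4537$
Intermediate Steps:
$S{\left(w,d \right)} = \frac{3}{4} - \frac{d}{4}$
$a{\left(A,y \right)} = -30 - 6 A$ ($a{\left(A,y \right)} = 6 \left(-5 - A\right) = -30 - 6 A$)
$t = - \frac{1}{54}$ ($t = \frac{1}{-30 - 6 \left(\left(-1\right) \left(-4\right)\right)} = \frac{1}{-30 - 24} = \frac{1}{-54} = - \frac{1}{54} \approx -0.018519$)
$S{\left(s{\left(-5,-3 \right)},0 \right)} + 16 t = \left(\frac{3}{4} - 0\right) + 16 \left(- \frac{1}{54}\right) = \left(\frac{3}{4} + 0\right) - \frac{8}{27} = \frac{3}{4} - \frac{8}{27} = \frac{49}{108}$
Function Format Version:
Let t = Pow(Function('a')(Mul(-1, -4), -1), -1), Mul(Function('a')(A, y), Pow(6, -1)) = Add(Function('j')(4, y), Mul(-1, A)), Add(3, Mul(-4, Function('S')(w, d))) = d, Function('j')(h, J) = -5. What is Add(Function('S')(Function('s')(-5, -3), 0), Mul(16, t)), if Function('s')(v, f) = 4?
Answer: Rational(49, 108) ≈ 0.45370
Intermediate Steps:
Function('S')(w, d) = Add(Rational(3, 4), Mul(Rational(-1, 4), d))
Function('a')(A, y) = Add(-30, Mul(-6, A)) (Function('a')(A, y) = Mul(6, Add(-5, Mul(-1, A))) = Add(-30, Mul(-6, A)))
t = Rational(-1, 54) (t = Pow(Add(-30, Mul(-6, Mul(-1, -4))), -1) = Pow(Add(-30, Mul(-6, 4)), -1) = Pow(Add(-30, -24), -1) = Pow(-54, -1) = Rational(-1, 54) ≈ -0.018519)
Add(Function('S')(Function('s')(-5, -3), 0), Mul(16, t)) = Add(Add(Rational(3, 4), Mul(Rational(-1, 4), 0)), Mul(16, Rational(-1, 54))) = Add(Add(Rational(3, 4), 0), Rational(-8, 27)) = Add(Rational(3, 4), Rational(-8, 27)) = Rational(49, 108)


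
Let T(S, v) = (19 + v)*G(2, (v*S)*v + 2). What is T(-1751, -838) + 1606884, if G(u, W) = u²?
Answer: 1603608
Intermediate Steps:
T(S, v) = 76 + 4*v (T(S, v) = (19 + v)*2² = (19 + v)*4 = 76 + 4*v)
T(-1751, -838) + 1606884 = (76 + 4*(-838)) + 1606884 = (76 - 3352) + 1606884 = -3276 + 1606884 = 1603608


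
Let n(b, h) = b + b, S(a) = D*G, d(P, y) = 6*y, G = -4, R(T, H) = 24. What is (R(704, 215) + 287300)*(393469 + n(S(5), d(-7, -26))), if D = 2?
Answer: 113048489772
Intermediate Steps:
S(a) = -8 (S(a) = 2*(-4) = -8)
n(b, h) = 2*b
(R(704, 215) + 287300)*(393469 + n(S(5), d(-7, -26))) = (24 + 287300)*(393469 + 2*(-8)) = 287324*(393469 - 16) = 287324*393453 = 113048489772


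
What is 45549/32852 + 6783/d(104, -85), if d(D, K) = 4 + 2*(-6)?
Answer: -55617681/65704 ≈ -846.49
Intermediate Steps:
d(D, K) = -8 (d(D, K) = 4 - 12 = -8)
45549/32852 + 6783/d(104, -85) = 45549/32852 + 6783/(-8) = 45549*(1/32852) + 6783*(-1/8) = 45549/32852 - 6783/8 = -55617681/65704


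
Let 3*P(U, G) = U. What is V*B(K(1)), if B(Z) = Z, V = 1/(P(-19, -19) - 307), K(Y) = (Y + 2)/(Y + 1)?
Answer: -9/1880 ≈ -0.0047872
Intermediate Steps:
P(U, G) = U/3
K(Y) = (2 + Y)/(1 + Y)
V = -3/940 (V = 1/((⅓)*(-19) - 307) = 1/(-19/3 - 307) = 1/(-940/3) = -3/940 ≈ -0.0031915)
V*B(K(1)) = -3*(2 + 1)/(940*(1 + 1)) = -3*3/(940*2) = -3*3/1880 = -3/940*3/2 = -9/1880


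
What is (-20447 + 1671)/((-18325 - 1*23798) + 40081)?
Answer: 9388/1021 ≈ 9.1949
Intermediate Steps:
(-20447 + 1671)/((-18325 - 1*23798) + 40081) = -18776/((-18325 - 23798) + 40081) = -18776/(-42123 + 40081) = -18776/(-2042) = -18776*(-1/2042) = 9388/1021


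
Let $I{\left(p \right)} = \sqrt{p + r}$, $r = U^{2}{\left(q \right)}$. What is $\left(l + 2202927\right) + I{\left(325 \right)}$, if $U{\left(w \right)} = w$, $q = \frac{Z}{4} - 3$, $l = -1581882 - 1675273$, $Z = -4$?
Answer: $-1054228 + \sqrt{341} \approx -1.0542 \cdot 10^{6}$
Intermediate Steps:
$l = -3257155$
$q = -4$ ($q = - \frac{4}{4} - 3 = \left(-4\right) \frac{1}{4} - 3 = -1 - 3 = -4$)
$r = 16$ ($r = \left(-4\right)^{2} = 16$)
$I{\left(p \right)} = \sqrt{16 + p}$ ($I{\left(p \right)} = \sqrt{p + 16} = \sqrt{16 + p}$)
$\left(l + 2202927\right) + I{\left(325 \right)} = \left(-3257155 + 2202927\right) + \sqrt{16 + 325} = -1054228 + \sqrt{341}$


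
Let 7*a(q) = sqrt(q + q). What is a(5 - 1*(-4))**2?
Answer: 18/49 ≈ 0.36735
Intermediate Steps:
a(q) = sqrt(2)*sqrt(q)/7 (a(q) = sqrt(q + q)/7 = sqrt(2*q)/7 = (sqrt(2)*sqrt(q))/7 = sqrt(2)*sqrt(q)/7)
a(5 - 1*(-4))**2 = (sqrt(2)*sqrt(5 - 1*(-4))/7)**2 = (sqrt(2)*sqrt(5 + 4)/7)**2 = (sqrt(2)*sqrt(9)/7)**2 = ((1/7)*sqrt(2)*3)**2 = (3*sqrt(2)/7)**2 = 18/49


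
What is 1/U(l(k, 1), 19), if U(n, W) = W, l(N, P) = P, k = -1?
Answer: 1/19 ≈ 0.052632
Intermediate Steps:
1/U(l(k, 1), 19) = 1/19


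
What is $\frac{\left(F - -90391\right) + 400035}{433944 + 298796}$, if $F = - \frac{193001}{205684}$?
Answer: $\frac{100872588383}{150712894160} \approx 0.6693$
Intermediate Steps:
$F = - \frac{193001}{205684}$ ($F = \left(-193001\right) \frac{1}{205684} = - \frac{193001}{205684} \approx -0.93834$)
$\frac{\left(F - -90391\right) + 400035}{433944 + 298796} = \frac{\left(- \frac{193001}{205684} - -90391\right) + 400035}{433944 + 298796} = \frac{\left(- \frac{193001}{205684} + 90391\right) + 400035}{732740} = \left(\frac{18591789443}{205684} + 400035\right) \frac{1}{732740} = \frac{100872588383}{205684} \cdot \frac{1}{732740} = \frac{100872588383}{150712894160}$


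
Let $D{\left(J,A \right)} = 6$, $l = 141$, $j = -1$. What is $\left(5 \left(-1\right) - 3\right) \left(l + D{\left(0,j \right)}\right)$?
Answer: $-1176$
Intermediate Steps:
$\left(5 \left(-1\right) - 3\right) \left(l + D{\left(0,j \right)}\right) = \left(5 \left(-1\right) - 3\right) \left(141 + 6\right) = \left(-5 - 3\right) 147 = \left(-8\right) 147 = -1176$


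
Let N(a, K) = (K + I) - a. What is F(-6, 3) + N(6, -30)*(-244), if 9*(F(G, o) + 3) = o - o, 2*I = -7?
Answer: 9635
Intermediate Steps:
I = -7/2 (I = (½)*(-7) = -7/2 ≈ -3.5000)
N(a, K) = -7/2 + K - a (N(a, K) = (K - 7/2) - a = (-7/2 + K) - a = -7/2 + K - a)
F(G, o) = -3 (F(G, o) = -3 + (o - o)/9 = -3 + (⅑)*0 = -3 + 0 = -3)
F(-6, 3) + N(6, -30)*(-244) = -3 + (-7/2 - 30 - 1*6)*(-244) = -3 + (-7/2 - 30 - 6)*(-244) = -3 - 79/2*(-244) = -3 + 9638 = 9635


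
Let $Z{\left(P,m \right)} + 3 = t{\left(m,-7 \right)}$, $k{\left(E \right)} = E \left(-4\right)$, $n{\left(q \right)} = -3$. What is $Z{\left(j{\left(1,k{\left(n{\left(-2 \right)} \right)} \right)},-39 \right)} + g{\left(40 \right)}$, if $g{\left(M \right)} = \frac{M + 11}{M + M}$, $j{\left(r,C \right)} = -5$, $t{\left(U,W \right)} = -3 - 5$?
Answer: $- \frac{829}{80} \approx -10.363$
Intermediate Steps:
$t{\left(U,W \right)} = -8$
$k{\left(E \right)} = - 4 E$
$g{\left(M \right)} = \frac{11 + M}{2 M}$
$Z{\left(P,m \right)} = -11$ ($Z{\left(P,m \right)} = -3 - 8 = -11$)
$Z{\left(j{\left(1,k{\left(n{\left(-2 \right)} \right)} \right)},-39 \right)} + g{\left(40 \right)} = -11 + \frac{11 + 40}{2 \cdot 40} = -11 + \frac{1}{2} \cdot \frac{1}{40} \cdot 51 = -11 + \frac{51}{80} = - \frac{829}{80}$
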